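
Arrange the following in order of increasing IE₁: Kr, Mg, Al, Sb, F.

Al < Mg < Sb < Kr < F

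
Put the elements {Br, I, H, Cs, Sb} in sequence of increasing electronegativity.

Cs, Sb, H, I, Br

H is in period 1, group 1; Br is in period 4, group 17; Sb is in period 5, group 15; I is in period 5, group 17; Cs is in period 6, group 1.
EN rises left→right (higher Z_eff, smaller atoms) and falls top→bottom (larger, more shielded atoms).
Here both period and group differ, so the two effects have to be weighed against each other.
Sb > Cs: both effects reinforce here, so Sb is clearly the higher of the two.
H > Sb: period and group pull opposite ways; the down-group shift dominates (2.20 vs 2.05).
I > H: the two effects oppose for this pair; the across-period effect wins (2.66 vs 2.20).
Br > I: they share group 17; the group trend gives Br the larger value.
For reference (Pauling): H 2.20, Br 2.96, Sb 2.05, I 2.66, Cs 0.79.
So from lowest to highest: Cs < Sb < H < I < Br.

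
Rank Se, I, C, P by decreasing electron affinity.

I, Se, C, P

C is in period 2, group 14; P is in period 3, group 15; Se is in period 4, group 16; I is in period 5, group 17.
Atoms with high Z_eff and room in the valence shell (especially the halogens) have the most exothermic electron affinities.
A diagonal step moves right (one effect) and down (the opposite effect) at once.
C > P: period and group pull opposite ways; the down-group shift dominates (122 vs 72 kJ/mol).
Se > C: the two effects oppose for this pair; the across-period effect wins (195 vs 122 kJ/mol).
I > Se: the two effects oppose for this pair; the across-period effect wins (295 vs 195 kJ/mol).
For reference (kJ/mol): C 122, P 72, Se 195, I 295.
So from highest to lowest: I > Se > C > P.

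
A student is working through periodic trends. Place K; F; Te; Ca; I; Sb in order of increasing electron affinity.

F is in period 2, group 17; K is in period 4, group 1; Ca is in period 4, group 2; Sb is in period 5, group 15; Te is in period 5, group 16; I is in period 5, group 17.
Adding an electron releases more energy for atoms nearer the top right (short of the noble gases).
Neither a single period nor a single group — weigh both effects.
K > Ca: this pair runs against the simple trend — see the exception note.
Sb > K: the two effects oppose for this pair; the across-period effect wins (103 vs 48 kJ/mol).
Te > Sb: both are in period 5; the period trend gives Te the larger value.
I > Te: I lies to the right of Te in period 5, so the across-period effect alone puts I higher.
F > I: F sits above I in group 17, so the down-group effect alone puts F higher.
Note the exception: K has a higher electron affinity than Ca, contrary to the simple trend — adding an electron to Ca (ns²) has to open a new, higher-energy np subshell, which is unfavourable.
Approximate values (kJ/mol): F 328, K 48, Ca 2, Sb 103, Te 190, I 295.
So from lowest to highest: Ca < K < Sb < Te < I < F.

Ca < K < Sb < Te < I < F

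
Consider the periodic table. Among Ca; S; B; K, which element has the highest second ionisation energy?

K

After 1 electron has been removed, what remains? Ca⁺ still has 1 valence electron; S⁺ still has 5 valence electrons; B⁺ still has 2 valence electrons; K⁺ is the bare [Ar] core.
Core electrons are held far more tightly than valence electrons, so K tops the IE_2 order.
Valence configurations: Ca⁺ [Ar]4s¹, S⁺ [Ne]3s²3p³, B⁺ [He]2s².
Tabulated IE_2 (kJ/mol): Ca 1145, S 2252, B 2427, K 3052.
Overall IE_2 order: Ca < S < B < K.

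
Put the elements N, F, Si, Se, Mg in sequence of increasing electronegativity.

N is in period 2, group 15; F is in period 2, group 17; Mg is in period 3, group 2; Si is in period 3, group 14; Se is in period 4, group 16.
EN rises left→right (higher Z_eff, smaller atoms) and falls top→bottom (larger, more shielded atoms).
Neither a single period nor a single group — weigh both effects.
Si > Mg: both are in period 3; the period trend gives Si the larger value.
Se > Si: period and group pull opposite ways; the across-period shift dominates (2.55 vs 1.90).
N > Se: the two effects oppose for this pair; the down-group effect wins (3.04 vs 2.55).
F > N: both are in period 2; the period trend gives F the larger value.
For reference (Pauling): N 3.04, F 3.98, Mg 1.31, Si 1.90, Se 2.55.
So from lowest to highest: Mg < Si < Se < N < F.

Mg, Si, Se, N, F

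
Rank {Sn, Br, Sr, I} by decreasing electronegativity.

Br is in period 4, group 17; Sr is in period 5, group 2; Sn is in period 5, group 14; I is in period 5, group 17.
EN rises left→right (higher Z_eff, smaller atoms) and falls top→bottom (larger, more shielded atoms).
These span different periods and groups, so the two trends combine.
Sn > Sr: Sn lies to the right of Sr in period 5, so the across-period effect alone puts Sn higher.
I > Sn: both are in period 5; the period trend gives I the larger value.
Br > I: they share group 17; the group trend gives Br the larger value.
Approximate values (Pauling): Br 2.96, Sr 0.95, Sn 1.96, I 2.66.
So from highest to lowest: Br > I > Sn > Sr.

Br, I, Sn, Sr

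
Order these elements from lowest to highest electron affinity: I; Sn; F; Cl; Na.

F is in period 2, group 17; Na is in period 3, group 1; Cl is in period 3, group 17; Sn is in period 5, group 14; I is in period 5, group 17.
Adding an electron releases more energy for atoms nearer the top right (short of the noble gases).
Here both period and group differ, so the two effects have to be weighed against each other.
Sn > Na: period and group pull opposite ways; the across-period shift dominates (107 vs 53 kJ/mol).
I > Sn: both are in period 5; the period trend gives I the larger value.
F > I: F sits above I in group 17, so the down-group effect alone puts F higher.
Cl > F: this pair runs against the simple trend — see the exception note.
Note the exception: Cl has a higher electron affinity than F, contrary to the simple trend — F's small 2p subshell makes the incoming electron feel strong e⁻–e⁻ repulsion, so Cl actually releases more energy on gaining an electron.
Tabulated electron affinity (kJ/mol): F 328, Na 53, Cl 349, Sn 107, I 295.
So from lowest to highest: Na < Sn < I < F < Cl.

Na, Sn, I, F, Cl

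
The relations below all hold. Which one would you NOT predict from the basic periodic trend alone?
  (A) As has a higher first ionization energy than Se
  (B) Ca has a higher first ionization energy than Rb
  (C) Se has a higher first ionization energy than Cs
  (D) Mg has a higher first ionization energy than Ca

The general trend: first ionization energy increases across a period and decreases down a group.
(A) As (period 4, group 15) vs Se (period 4, group 16): the stated order contradicts the simple trend.
(B) Ca (period 4, group 2) vs Rb (period 5, group 1): the stated order agrees with the simple trend.
(C) Se (period 4, group 16) vs Cs (period 6, group 1): the stated order agrees with the simple trend.
(D) Mg (period 3, group 2) vs Ca (period 4, group 2): the stated order agrees with the simple trend.
The exception is (A): Se (4p⁴) ionizes more easily than half-filled As (4p³).

(A)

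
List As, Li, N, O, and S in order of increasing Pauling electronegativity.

Li < As < S < N < O

Electronegativity increases across a period and decreases down a group, tracking effective nuclear charge and atomic size.
These span different periods and groups, so the two trends combine.
As > Li: the two effects oppose for this pair; the across-period effect wins (2.18 vs 0.98).
S > As: both effects reinforce here, so S is clearly the higher of the two.
N > S: the two effects oppose for this pair; the down-group effect wins (3.04 vs 2.58).
O > N: both are in period 2; the period trend gives O the larger value.
For reference (Pauling): Li 0.98, N 3.04, O 3.44, S 2.58, As 2.18.
So from lowest to highest: Li < As < S < N < O.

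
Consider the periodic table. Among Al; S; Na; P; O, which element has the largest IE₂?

IE_2 is the cost of taking one more electron from the +1 cation: Al⁺ still has 2 valence electrons; S⁺ still has 5 valence electrons; Na⁺ is the bare [Ne] core; P⁺ still has 4 valence electrons; O⁺ still has 5 valence electrons.
Core electrons are held far more tightly than valence electrons, so Na tops the IE_2 order.
Valence configurations: Al⁺ [Ne]3s², S⁺ [Ne]3s²3p³, P⁺ [Ne]3s²3p², O⁺ [He]2s²2p³.
Approximate IE_2 values (kJ/mol): Al 1817, S 2252, Na 4562, P 1907, O 3388.
Hence IE_2: Al < P < S < O < Na.

Na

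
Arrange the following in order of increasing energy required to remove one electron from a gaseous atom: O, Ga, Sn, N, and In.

In < Ga < Sn < O < N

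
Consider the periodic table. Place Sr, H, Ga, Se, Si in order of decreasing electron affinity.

H is in period 1, group 1; Si is in period 3, group 14; Ga is in period 4, group 13; Se is in period 4, group 16; Sr is in period 5, group 2.
EA tends to increase across a period and decrease down a group, though the pattern is less regular than for IE or radius.
Here both period and group differ, so the two effects have to be weighed against each other.
Ga > Sr: relative to Sr, both the across-period and down-group shifts push Ga's electron affinity up.
H > Ga: period and group pull opposite ways; the down-group shift dominates (73 vs 29 kJ/mol).
Si > H: period and group pull opposite ways; the across-period shift dominates (134 vs 73 kJ/mol).
Se > Si: the two effects oppose for this pair; the across-period effect wins (195 vs 134 kJ/mol).
Approximate values (kJ/mol): H 73, Si 134, Ga 29, Se 195, Sr 5.
So from highest to lowest: Se > Si > H > Ga > Sr.

Se, Si, H, Ga, Sr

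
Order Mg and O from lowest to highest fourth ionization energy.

O < Mg

Consider each +3 ion: Mg³⁺ is already 1 electron into the core; O³⁺ still has 3 valence electrons.
Pulling an electron out of a noble-gas core costs far more than removing a remaining valence electron, so Mg sits at the high end of IE_4.
Approximate IE_4 values (kJ/mol): Mg 10543, O 7469.
Overall IE_4 order: O < Mg.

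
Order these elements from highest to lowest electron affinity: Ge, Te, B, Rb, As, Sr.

Te, Ge, As, Rb, B, Sr

B is in period 2, group 13; Ge is in period 4, group 14; As is in period 4, group 15; Rb is in period 5, group 1; Sr is in period 5, group 2; Te is in period 5, group 16.
Atoms with high Z_eff and room in the valence shell (especially the halogens) have the most exothermic electron affinities.
Here both period and group differ, so the two effects have to be weighed against each other.
B > Sr: both effects reinforce here, so B is clearly the higher of the two.
Rb > B: this pair runs against the simple trend — see the exception note.
As > Rb: relative to Rb, both the across-period and down-group shifts push As's electron affinity up.
Ge > As: this pair runs against the simple trend — see the exception note.
Te > Ge: period and group pull opposite ways; the across-period shift dominates (190 vs 119 kJ/mol).
Note the exception: Rb has a higher electron affinity than B, contrary to the simple trend — B's ns²np¹ configuration gives only a small electron affinity — the sparsely filled np subshell binds an added electron weakly.
Note the exception: Ge has a higher electron affinity than As, contrary to the simple trend — adding an electron to As's half-filled 4p³ is unfavourable, so Ge (4p²) has the more exothermic EA.
Note the exception: Rb has a higher electron affinity than Sr, contrary to the simple trend — adding an electron to Sr (ns²) has to open a new, higher-energy np subshell, which is unfavourable.
For reference (kJ/mol): B 27, Ge 119, As 78, Rb 47, Sr 5, Te 190.
So from highest to lowest: Te > Ge > As > Rb > B > Sr.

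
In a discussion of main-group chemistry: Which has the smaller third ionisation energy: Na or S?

IE_3 is the cost of taking one more electron from the +2 cation: Na²⁺ is already 1 electron into the core; S²⁺ still has 4 valence electrons.
Breaking into a closed-shell core is much more expensive than removing a leftover valence electron — Na has the largest IE_3 here.
Tabulated IE_3 (kJ/mol): Na 6910, S 3357.
Putting it together, IE_3: S < Na.

S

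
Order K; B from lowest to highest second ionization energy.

B < K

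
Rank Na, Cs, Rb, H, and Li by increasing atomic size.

H, Li, Na, Rb, Cs

H is in period 1, group 1; Li is in period 2, group 1; Na is in period 3, group 1; Rb is in period 5, group 1; Cs is in period 6, group 1.
Moving right in a period, electrons are added to the same shell under a stronger nuclear pull, so atoms get smaller; moving down, a new shell is opened and atoms get larger.
All are in group 1, so atomic radius increases down the group.
So from smallest to largest: H < Li < Na < Rb < Cs.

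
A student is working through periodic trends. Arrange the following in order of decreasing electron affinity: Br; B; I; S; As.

Br > I > S > As > B

B is in period 2, group 13; S is in period 3, group 16; As is in period 4, group 15; Br is in period 4, group 17; I is in period 5, group 17.
Adding an electron releases more energy for atoms nearer the top right (short of the noble gases).
Neither a single period nor a single group — weigh both effects.
As > B: period and group pull opposite ways; the across-period shift dominates (78 vs 27 kJ/mol).
S > As: both effects reinforce here, so S is clearly the higher of the two.
I > S: the two effects oppose for this pair; the across-period effect wins (295 vs 200 kJ/mol).
Br > I: they share group 17; the group trend gives Br the larger value.
Tabulated electron affinity (kJ/mol): B 27, S 200, As 78, Br 325, I 295.
So from highest to lowest: Br > I > S > As > B.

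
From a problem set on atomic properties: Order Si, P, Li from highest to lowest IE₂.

The second ionization energy removes an electron from the +1 ion. For each element: Si⁺ still has 3 valence electrons; P⁺ still has 4 valence electrons; Li⁺ is the bare [He] core.
Pulling an electron out of a noble-gas core costs far more than removing a remaining valence electron, so Li sits at the high end of IE_2.
Valence configurations: Si⁺ [Ne]3s²3p¹, P⁺ [Ne]3s²3p².
Approximate IE_2 values (kJ/mol): Si 1577, P 1907, Li 7298.
So the second ionization energies run Si < P < Li.

Li, P, Si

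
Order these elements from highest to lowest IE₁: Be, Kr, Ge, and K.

Removing the outermost electron gets harder across a period and easier down a group.
These span different periods and groups, so the two trends combine.
Ge > K: Ge lies to the right of K in period 4, so the across-period effect alone puts Ge higher.
Be > Ge: period and group pull opposite ways; the down-group shift dominates (900 vs 762 kJ/mol).
Kr > Be: period and group pull opposite ways; the across-period shift dominates (1351 vs 900 kJ/mol).
For reference (kJ/mol): Be 900, K 419, Ge 762, Kr 1351.
So from highest to lowest: Kr > Be > Ge > K.

Kr, Be, Ge, K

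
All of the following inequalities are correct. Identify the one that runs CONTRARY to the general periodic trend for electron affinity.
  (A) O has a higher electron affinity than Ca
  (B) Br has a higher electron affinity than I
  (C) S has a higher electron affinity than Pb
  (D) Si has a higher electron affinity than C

(D)

The general trend: electron affinity increases across a period and decreases down a group.
(A) O (period 2, group 16) vs Ca (period 4, group 2): the stated order agrees with the simple trend.
(B) Br (period 4, group 17) vs I (period 5, group 17): the stated order agrees with the simple trend.
(C) S (period 3, group 16) vs Pb (period 6, group 14): the stated order agrees with the simple trend.
(D) Si (period 3, group 14) vs C (period 2, group 14): the stated order contradicts the simple trend.
The exception is (D): Si's larger, more diffuse 3p orbitals accept an added electron slightly more readily than C's compact 2p.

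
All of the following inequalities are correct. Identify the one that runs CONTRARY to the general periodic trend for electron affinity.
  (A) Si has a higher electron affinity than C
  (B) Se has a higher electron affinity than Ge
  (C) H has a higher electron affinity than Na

The general trend: electron affinity increases across a period and decreases down a group.
(A) Si (period 3, group 14) vs C (period 2, group 14): the stated order contradicts the simple trend.
(B) Se (period 4, group 16) vs Ge (period 4, group 14): the stated order agrees with the simple trend.
(C) H (period 1, group 1) vs Na (period 3, group 1): the stated order agrees with the simple trend.
The exception is (A): Si's larger, more diffuse 3p orbitals accept an added electron slightly more readily than C's compact 2p.

(A)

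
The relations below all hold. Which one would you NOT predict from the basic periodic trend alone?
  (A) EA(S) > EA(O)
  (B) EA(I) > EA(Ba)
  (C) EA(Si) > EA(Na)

The general trend: electron affinity increases across a period and decreases down a group.
(A) S (period 3, group 16) vs O (period 2, group 16): the stated order contradicts the simple trend.
(B) I (period 5, group 17) vs Ba (period 6, group 2): the stated order agrees with the simple trend.
(C) Si (period 3, group 14) vs Na (period 3, group 1): the stated order agrees with the simple trend.
The exception is (A): the compact 2p subshell of O repels the added electron more than S's larger 3p does.

(A)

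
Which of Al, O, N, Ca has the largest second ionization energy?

Consider each +1 ion: Al⁺ still has 2 valence electrons; O⁺ still has 5 valence electrons; N⁺ still has 4 valence electrons; Ca⁺ still has 1 valence electron.
All are still removing valence electrons, so compare the +1 ions as you would atoms: IE_2 generally rises across a period (higher Z_eff) and falls down a group (larger shell), subject to the usual subshell exceptions.
Valence configurations: Al⁺ [Ne]3s², O⁺ [He]2s²2p³, N⁺ [He]2s²2p², Ca⁺ [Ar]4s¹.
Approximate IE_2 values (kJ/mol): Al 1817, O 3388, N 2856, Ca 1145.
Hence IE_2: Ca < Al < N < O.

O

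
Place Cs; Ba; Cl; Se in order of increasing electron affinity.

Cl is in period 3, group 17; Se is in period 4, group 16; Cs is in period 6, group 1; Ba is in period 6, group 2.
Atoms with high Z_eff and room in the valence shell (especially the halogens) have the most exothermic electron affinities.
These span different periods and groups, so the two trends combine.
Cs > Ba: this pair runs against the simple trend — see the exception note.
Se > Cs: relative to Cs, both the across-period and down-group shifts push Se's electron affinity up.
Cl > Se: both effects reinforce here, so Cl is clearly the higher of the two.
Note the exception: Cs has a higher electron affinity than Ba, contrary to the simple trend — adding an electron to Ba (ns²) has to open a new, higher-energy np subshell, which is unfavourable.
Approximate values (kJ/mol): Cl 349, Se 195, Cs 46, Ba 14.
So from lowest to highest: Ba < Cs < Se < Cl.

Ba < Cs < Se < Cl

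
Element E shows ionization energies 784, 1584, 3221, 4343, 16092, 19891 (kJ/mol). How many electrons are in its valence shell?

4

Look for the largest jump between consecutive ionization energies: IE5/IE4 ≈ 3.7, far larger than any earlier ratio.
That jump marks the point where a core electron is being removed. So the atom has 4 valence electrons.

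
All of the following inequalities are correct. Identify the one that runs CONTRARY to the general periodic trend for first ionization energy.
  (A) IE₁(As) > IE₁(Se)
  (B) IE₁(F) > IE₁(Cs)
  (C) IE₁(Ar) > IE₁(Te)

(A)

The general trend: first ionization energy increases across a period and decreases down a group.
(A) As (period 4, group 15) vs Se (period 4, group 16): the stated order contradicts the simple trend.
(B) F (period 2, group 17) vs Cs (period 6, group 1): the stated order agrees with the simple trend.
(C) Ar (period 3, group 18) vs Te (period 5, group 16): the stated order agrees with the simple trend.
The exception is (A): Se (4p⁴) ionizes more easily than half-filled As (4p³).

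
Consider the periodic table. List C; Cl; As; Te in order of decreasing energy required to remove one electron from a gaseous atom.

Cl > C > As > Te

First ionization energy rises across a period (greater Z_eff holds electrons more tightly) and falls down a group (valence electrons are farther from the nucleus).
Neither a single period nor a single group — weigh both effects.
As > Te: period and group pull opposite ways; the down-group shift dominates (947 vs 869 kJ/mol).
C > As: period and group pull opposite ways; the down-group shift dominates (1086 vs 947 kJ/mol).
Cl > C: the two effects oppose for this pair; the across-period effect wins (1251 vs 1086 kJ/mol).
For reference (kJ/mol): C 1086, Cl 1251, As 947, Te 869.
So from highest to lowest: Cl > C > As > Te.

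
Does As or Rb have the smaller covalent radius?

As is in period 4, group 15; Rb is in period 5, group 1.
Atomic radius shrinks across a period as nuclear charge pulls the same shell inward, and grows down a group as new shells are added.
These span different periods and groups, so the two trends combine.
Rb > As: both effects reinforce here, so Rb is clearly the larger of the two.
For reference (pm): As 121, Rb 210.
So As has the smaller covalent radius (As < Rb).

As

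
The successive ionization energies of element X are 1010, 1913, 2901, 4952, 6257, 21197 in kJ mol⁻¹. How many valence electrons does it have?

Look for the largest jump between consecutive ionization energies: IE6/IE5 ≈ 3.4, far larger than any earlier ratio.
That jump marks the point where a core electron is being removed. So the atom has 5 valence electrons.

5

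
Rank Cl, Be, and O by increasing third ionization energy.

The third ionization energy removes an electron from the +2 ion. For each element: Cl²⁺ still has 5 valence electrons; Be²⁺ is the bare [He] core; O²⁺ still has 4 valence electrons.
Pulling an electron out of a noble-gas core costs far more than removing a remaining valence electron, so Be sits at the high end of IE_3.
Valence configurations: Cl²⁺ [Ne]3s²3p³, O²⁺ [He]2s²2p².
Tabulated IE_3 (kJ/mol): Cl 3822, Be 14849, O 5300.
So the third ionization energies run Cl < O < Be.

Cl < O < Be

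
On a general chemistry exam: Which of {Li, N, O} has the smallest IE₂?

IE_2 is the cost of taking one more electron from the +1 cation: Li⁺ is the bare [He] core; N⁺ still has 4 valence electrons; O⁺ still has 5 valence electrons.
Breaking into a closed-shell core is much more expensive than removing a leftover valence electron — Li has the largest IE_2 here.
Valence configurations: N⁺ [He]2s²2p², O⁺ [He]2s²2p³.
The numbers (kJ/mol): Li 7298, N 2856, O 3388.
Putting it together, IE_2: N < O < Li.

N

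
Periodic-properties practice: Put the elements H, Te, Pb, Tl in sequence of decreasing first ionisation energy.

H is in period 1, group 1; Te is in period 5, group 16; Tl is in period 6, group 13; Pb is in period 6, group 14.
IE₁ increases left→right with effective nuclear charge and decreases top→bottom as the valence shell moves farther out.
Neither a single period nor a single group — weigh both effects.
Pb > Tl: Pb lies to the right of Tl in period 6, so the across-period effect alone puts Pb higher.
Te > Pb: relative to Pb, both the across-period and down-group shifts push Te's first ionization energy up.
H > Te: period and group pull opposite ways; the down-group shift dominates (1312 vs 869 kJ/mol).
Approximate values (kJ/mol): H 1312, Te 869, Tl 589, Pb 716.
So from highest to lowest: H > Te > Pb > Tl.

H, Te, Pb, Tl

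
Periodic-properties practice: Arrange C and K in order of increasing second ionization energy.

C < K

IE_2 is the cost of taking one more electron from the +1 cation: C⁺ still has 3 valence electrons; K⁺ is the bare [Ar] core.
Breaking into a closed-shell core is much more expensive than removing a leftover valence electron — K has the largest IE_2 here.
Tabulated IE_2 (kJ/mol): C 2353, K 3052.
Hence IE_2: C < K.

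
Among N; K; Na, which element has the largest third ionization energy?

After 2 electrons have been removed, what remains? N²⁺ still has 3 valence electrons; K²⁺ is already 1 electron into the core; Na²⁺ is already 1 electron into the core.
Usually core removal costs more than valence removal, but here the competition is close: a tightly held n=2 valence electron can cost more to remove than an n=3 core electron, so the actual values have to decide it.
Tabulated IE_3 (kJ/mol): N 4578, K 4420, Na 6910.
Hence IE_3: K < N < Na.

Na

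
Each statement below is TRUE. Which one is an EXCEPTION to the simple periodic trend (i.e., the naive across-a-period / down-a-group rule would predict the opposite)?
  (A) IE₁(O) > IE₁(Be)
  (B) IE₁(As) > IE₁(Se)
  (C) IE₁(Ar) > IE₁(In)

(B)

The general trend: first ionisation energy increases across a period and decreases down a group.
(A) O (period 2, group 16) vs Be (period 2, group 2): the stated order agrees with the simple trend.
(B) As (period 4, group 15) vs Se (period 4, group 16): the stated order contradicts the simple trend.
(C) Ar (period 3, group 18) vs In (period 5, group 13): the stated order agrees with the simple trend.
The exception is (B): Se (4p⁴) ionizes more easily than half-filled As (4p³).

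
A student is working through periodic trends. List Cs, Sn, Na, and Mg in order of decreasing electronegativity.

Sn > Mg > Na > Cs

Na is in period 3, group 1; Mg is in period 3, group 2; Sn is in period 5, group 14; Cs is in period 6, group 1.
EN rises left→right (higher Z_eff, smaller atoms) and falls top→bottom (larger, more shielded atoms).
Neither a single period nor a single group — weigh both effects.
Na > Cs: they share group 1; the group trend gives Na the larger value.
Mg > Na: Mg lies to the right of Na in period 3, so the across-period effect alone puts Mg higher.
Sn > Mg: the two effects oppose for this pair; the across-period effect wins (1.96 vs 1.31).
Approximate values (Pauling): Na 0.93, Mg 1.31, Sn 1.96, Cs 0.79.
So from highest to lowest: Sn > Mg > Na > Cs.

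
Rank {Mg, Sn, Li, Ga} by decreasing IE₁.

Across a period the outer electron is held more tightly (higher IE₁); down a group it sits in a higher shell, more shielded, and comes off more easily.
A diagonal step moves right (one effect) and down (the opposite effect) at once.
Ga > Li: period and group pull opposite ways; the across-period shift dominates (579 vs 520 kJ/mol).
Sn > Ga: the two effects oppose for this pair; the across-period effect wins (709 vs 579 kJ/mol).
Mg > Sn: period and group pull opposite ways; the down-group shift dominates (738 vs 709 kJ/mol).
For reference (kJ/mol): Li 520, Mg 738, Ga 579, Sn 709.
So from highest to lowest: Mg > Sn > Ga > Li.

Mg > Sn > Ga > Li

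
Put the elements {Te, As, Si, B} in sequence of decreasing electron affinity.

Te > Si > As > B

B is in period 2, group 13; Si is in period 3, group 14; As is in period 4, group 15; Te is in period 5, group 16.
Atoms with high Z_eff and room in the valence shell (especially the halogens) have the most exothermic electron affinities.
A diagonal step moves right (one effect) and down (the opposite effect) at once.
As > B: period and group pull opposite ways; the across-period shift dominates (78 vs 27 kJ/mol).
Si > As: the two effects oppose for this pair; the down-group effect wins (134 vs 78 kJ/mol).
Te > Si: the two effects oppose for this pair; the across-period effect wins (190 vs 134 kJ/mol).
For reference (kJ/mol): B 27, Si 134, As 78, Te 190.
So from highest to lowest: Te > Si > As > B.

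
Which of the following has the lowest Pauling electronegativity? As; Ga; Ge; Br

Ga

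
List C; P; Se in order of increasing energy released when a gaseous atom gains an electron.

C is in period 2, group 14; P is in period 3, group 15; Se is in period 4, group 16.
Adding an electron releases more energy for atoms nearer the top right (short of the noble gases).
A diagonal step moves right (one effect) and down (the opposite effect) at once.
C > P: period and group pull opposite ways; the down-group shift dominates (122 vs 72 kJ/mol).
Se > C: period and group pull opposite ways; the across-period shift dominates (195 vs 122 kJ/mol).
Tabulated electron affinity (kJ/mol): C 122, P 72, Se 195.
So from lowest to highest: P < C < Se.

P < C < Se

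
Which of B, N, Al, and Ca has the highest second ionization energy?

N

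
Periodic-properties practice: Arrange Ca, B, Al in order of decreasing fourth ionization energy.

The fourth ionization energy removes an electron from the +3 ion. For each element: Ca³⁺ is already 1 electron into the core; B³⁺ is the bare [He] core; Al³⁺ is the bare [Ne] core.
All of these are removing an electron from a noble-gas core or deeper; the smaller core (lower principal quantum number) is held far more tightly, and within a period the higher nuclear charge binds the same core more tightly.
Tabulated IE_4 (kJ/mol): Ca 6491, B 25026, Al 11577.
Putting it together, IE_4: Ca < Al < B.

B > Al > Ca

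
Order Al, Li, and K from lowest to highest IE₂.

Al < K < Li

The second ionization energy removes an electron from the +1 ion. For each element: Al⁺ still has 2 valence electrons; Li⁺ is the bare [He] core; K⁺ is the bare [Ar] core.
Breaking into a closed-shell core is much more expensive than removing a leftover valence electron — K and Li have the largest IE_2 here.
Tabulated IE_2 (kJ/mol): Al 1817, Li 7298, K 3052.
Putting it together, IE_2: Al < K < Li.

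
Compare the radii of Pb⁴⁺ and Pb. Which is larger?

Forming Pb⁴⁺ removes 4 electrons from Pb. Fewer electrons for the same nuclear charge means less shielding and a higher Z_eff on the remaining electrons.
A cation is smaller than its parent atom: Pb⁴⁺ < Pb.

Pb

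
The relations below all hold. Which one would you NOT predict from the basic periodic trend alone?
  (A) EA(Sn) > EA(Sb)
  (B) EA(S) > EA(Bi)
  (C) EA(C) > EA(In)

The general trend: electron affinity increases across a period and decreases down a group.
(A) Sn (period 5, group 14) vs Sb (period 5, group 15): the stated order contradicts the simple trend.
(B) S (period 3, group 16) vs Bi (period 6, group 15): the stated order agrees with the simple trend.
(C) C (period 2, group 14) vs In (period 5, group 13): the stated order agrees with the simple trend.
The exception is (A): adding an electron to Sb's half-filled 5p³ is unfavourable, so Sn has the more exothermic EA.

(A)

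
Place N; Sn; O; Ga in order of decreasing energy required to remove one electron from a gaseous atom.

IE₁ increases left→right with effective nuclear charge and decreases top→bottom as the valence shell moves farther out.
These span different periods and groups, so the two trends combine.
Sn > Ga: period and group pull opposite ways; the across-period shift dominates (709 vs 579 kJ/mol).
O > Sn: both effects reinforce here, so O is clearly the higher of the two.
N > O: this pair runs against the simple trend — see the exception note.
Note the exception: N has a higher first ionization energy than O, contrary to the simple trend — pairing an electron in O's 2p⁴ costs repulsion energy, so O ionizes more easily than half-filled N (2p³).
Tabulated first ionization energy (kJ/mol): N 1402, O 1314, Ga 579, Sn 709.
So from highest to lowest: N > O > Sn > Ga.

N > O > Sn > Ga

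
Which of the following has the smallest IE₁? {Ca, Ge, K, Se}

K is in period 4, group 1; Ca is in period 4, group 2; Ge is in period 4, group 14; Se is in period 4, group 16.
First ionization energy rises across a period (greater Z_eff holds electrons more tightly) and falls down a group (valence electrons are farther from the nucleus).
All lie in period 4, so first ionization energy increases left to right.
The smallest IE₁ among these belongs to K.

K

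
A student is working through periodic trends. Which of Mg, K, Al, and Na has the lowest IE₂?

Mg

Consider each +1 ion: Mg⁺ still has 1 valence electron; K⁺ is the bare [Ar] core; Al⁺ still has 2 valence electrons; Na⁺ is the bare [Ne] core.
Breaking into a closed-shell core is much more expensive than removing a leftover valence electron — K and Na have the largest IE_2 here.
Valence configurations: Mg⁺ [Ne]3s¹, Al⁺ [Ne]3s².
Tabulated IE_2 (kJ/mol): Mg 1451, K 3052, Al 1817, Na 4562.
Overall IE_2 order: Mg < Al < K < Na.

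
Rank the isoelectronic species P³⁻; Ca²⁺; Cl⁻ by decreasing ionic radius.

P³⁻ > Cl⁻ > Ca²⁺

All of these have 18 electrons, so size is governed by nuclear charge alone: the more protons, the stronger the pull on the same electron cloud, and the smaller the ion.
Nuclear charges: Ca²⁺ (Z=20), Cl⁻ (Z=17), P³⁻ (Z=15).
Largest to smallest: P³⁻ > Cl⁻ > Ca²⁺.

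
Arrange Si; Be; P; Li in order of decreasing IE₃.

Consider each +2 ion: Si²⁺ still has 2 valence electrons; Be²⁺ is the bare [He] core; P²⁺ still has 3 valence electrons; Li²⁺ is already 1 electron into the core.
Pulling an electron out of a noble-gas core costs far more than removing a remaining valence electron, so Li and Be sit at the high end of IE_3.
Valence configurations: Si²⁺ [Ne]3s², P²⁺ [Ne]3s²3p¹.
P²⁺ loses a lone 3p electron whereas Si²⁺ must break into a filled 3s² pair, so IE_3(Si) > IE_3(P) even though P has the higher nuclear charge.
Approximate IE_3 values (kJ/mol): Si 3232, Be 14849, P 2914, Li 11815.
Overall IE_3 order: P < Si < Li < Be.

Be > Li > Si > P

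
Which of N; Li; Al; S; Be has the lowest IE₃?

IE_3 is the cost of taking one more electron from the +2 cation: N²⁺ still has 3 valence electrons; Li²⁺ is already 1 electron into the core; Al²⁺ still has 1 valence electron; S²⁺ still has 4 valence electrons; Be²⁺ is the bare [He] core.
Breaking into a closed-shell core is much more expensive than removing a leftover valence electron — Li and Be have the largest IE_3 here.
Valence configurations: N²⁺ [He]2s²2p¹, Al²⁺ [Ne]3s¹, S²⁺ [Ne]3s²3p².
Tabulated IE_3 (kJ/mol): N 4578, Li 11815, Al 2745, S 3357, Be 14849.
Putting it together, IE_3: Al < S < N < Li < Be.

Al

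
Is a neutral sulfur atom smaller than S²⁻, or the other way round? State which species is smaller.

S

Forming S²⁻ adds 2 electrons to S. More electron–electron repulsion in the same shell, with unchanged nuclear charge, lets the cloud expand.
An anion is larger than its parent atom: S²⁻ > S.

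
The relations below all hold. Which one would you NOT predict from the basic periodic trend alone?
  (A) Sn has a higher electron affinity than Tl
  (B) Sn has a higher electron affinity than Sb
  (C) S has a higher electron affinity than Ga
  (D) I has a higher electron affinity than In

The general trend: electron affinity increases across a period and decreases down a group.
(A) Sn (period 5, group 14) vs Tl (period 6, group 13): the stated order agrees with the simple trend.
(B) Sn (period 5, group 14) vs Sb (period 5, group 15): the stated order contradicts the simple trend.
(C) S (period 3, group 16) vs Ga (period 4, group 13): the stated order agrees with the simple trend.
(D) I (period 5, group 17) vs In (period 5, group 13): the stated order agrees with the simple trend.
The exception is (B): adding an electron to Sb's half-filled 5p³ is unfavourable, so Sn has the more exothermic EA.

(B)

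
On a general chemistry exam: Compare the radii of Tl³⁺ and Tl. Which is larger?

Forming Tl³⁺ removes 3 electrons from Tl. Fewer electrons for the same nuclear charge means less shielding and a higher Z_eff on the remaining electrons, and for main-group metals the entire outer shell is lost.
A cation is smaller than its parent atom: Tl³⁺ < Tl.

Tl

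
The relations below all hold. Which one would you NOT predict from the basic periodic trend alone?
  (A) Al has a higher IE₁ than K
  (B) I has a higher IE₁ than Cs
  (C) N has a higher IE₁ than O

The general trend: IE₁ increases across a period and decreases down a group.
(A) Al (period 3, group 13) vs K (period 4, group 1): the stated order agrees with the simple trend.
(B) I (period 5, group 17) vs Cs (period 6, group 1): the stated order agrees with the simple trend.
(C) N (period 2, group 15) vs O (period 2, group 16): the stated order contradicts the simple trend.
The exception is (C): pairing an electron in O's 2p⁴ costs repulsion energy, so O ionizes more easily than half-filled N (2p³).

(C)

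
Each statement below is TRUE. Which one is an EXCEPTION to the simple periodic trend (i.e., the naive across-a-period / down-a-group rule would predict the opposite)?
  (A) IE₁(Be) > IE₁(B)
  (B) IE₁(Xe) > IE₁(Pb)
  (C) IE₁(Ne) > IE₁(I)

(A)

The general trend: first ionisation energy increases across a period and decreases down a group.
(A) Be (period 2, group 2) vs B (period 2, group 13): the stated order contradicts the simple trend.
(B) Xe (period 5, group 18) vs Pb (period 6, group 14): the stated order agrees with the simple trend.
(C) Ne (period 2, group 18) vs I (period 5, group 17): the stated order agrees with the simple trend.
The exception is (A): removing B's lone 2p electron is easier than breaking Be's filled 2s².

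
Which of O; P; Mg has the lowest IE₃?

P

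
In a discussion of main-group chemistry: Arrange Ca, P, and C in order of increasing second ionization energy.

Consider each +1 ion: Ca⁺ still has 1 valence electron; P⁺ still has 4 valence electrons; C⁺ still has 3 valence electrons.
All are still removing valence electrons, so compare the +1 ions as you would atoms: IE_2 generally rises across a period (higher Z_eff) and falls down a group (larger shell), subject to the usual subshell exceptions.
Valence configurations: Ca⁺ [Ar]4s¹, P⁺ [Ne]3s²3p², C⁺ [He]2s²2p¹.
Approximate IE_2 values (kJ/mol): Ca 1145, P 1907, C 2353.
Putting it together, IE_2: Ca < P < C.

Ca < P < C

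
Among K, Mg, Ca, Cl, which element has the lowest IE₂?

Ca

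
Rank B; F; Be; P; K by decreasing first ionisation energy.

F, P, Be, B, K

Be is in period 2, group 2; B is in period 2, group 13; F is in period 2, group 17; P is in period 3, group 15; K is in period 4, group 1.
Across a period the outer electron is held more tightly (higher IE₁); down a group it sits in a higher shell, more shielded, and comes off more easily.
Here both period and group differ, so the two effects have to be weighed against each other.
B > K: relative to K, both the across-period and down-group shifts push B's first ionization energy up.
Be > B: this pair runs against the simple trend — see the exception note.
P > Be: period and group pull opposite ways; the across-period shift dominates (1012 vs 900 kJ/mol).
F > P: both effects reinforce here, so F is clearly the higher of the two.
Note the exception: Be has a higher first ionization energy than B, contrary to the simple trend — removing B's lone 2p electron is easier than breaking Be's filled 2s².
Tabulated first ionization energy (kJ/mol): Be 900, B 801, F 1681, P 1012, K 419.
So from highest to lowest: F > P > Be > B > K.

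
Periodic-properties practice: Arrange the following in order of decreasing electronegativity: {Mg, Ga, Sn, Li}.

Sn > Ga > Mg > Li

Smaller atoms with higher effective nuclear charge are more electronegative.
A diagonal step moves right (one effect) and down (the opposite effect) at once.
Mg > Li: the two effects oppose for this pair; the across-period effect wins (1.31 vs 0.98).
Ga > Mg: period and group pull opposite ways; the across-period shift dominates (1.81 vs 1.31).
Sn > Ga: the two effects oppose for this pair; the across-period effect wins (1.96 vs 1.81).
For reference (Pauling): Li 0.98, Mg 1.31, Ga 1.81, Sn 1.96.
So from highest to lowest: Sn > Ga > Mg > Li.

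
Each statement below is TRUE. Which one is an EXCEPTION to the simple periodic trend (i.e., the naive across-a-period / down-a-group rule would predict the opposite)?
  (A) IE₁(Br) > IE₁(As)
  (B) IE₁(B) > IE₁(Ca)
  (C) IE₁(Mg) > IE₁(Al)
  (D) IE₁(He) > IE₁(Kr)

The general trend: first ionisation energy increases across a period and decreases down a group.
(A) Br (period 4, group 17) vs As (period 4, group 15): the stated order agrees with the simple trend.
(B) B (period 2, group 13) vs Ca (period 4, group 2): the stated order agrees with the simple trend.
(C) Mg (period 3, group 2) vs Al (period 3, group 13): the stated order contradicts the simple trend.
(D) He (period 1, group 18) vs Kr (period 4, group 18): the stated order agrees with the simple trend.
The exception is (C): Al's single 3p electron is easier to remove than one from Mg's filled 3s².

(C)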